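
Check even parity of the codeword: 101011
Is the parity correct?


Number of 1s: 4

Yes, parity is correct (4 ones)


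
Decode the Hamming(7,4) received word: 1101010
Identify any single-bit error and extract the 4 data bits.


Syndrome = 1: error at position 1

Data: 0010 (corrected bit 1)


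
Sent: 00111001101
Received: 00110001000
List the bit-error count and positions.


XOR: 00001000101

3 error(s) at position(s): 4, 8, 10


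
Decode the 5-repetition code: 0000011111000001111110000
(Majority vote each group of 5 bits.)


Groups: 00000, 11111, 00000, 11111, 10000
Majority votes: 01010

01010


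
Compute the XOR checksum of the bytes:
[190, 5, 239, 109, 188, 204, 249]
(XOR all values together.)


XOR chain: 190 ^ 5 ^ 239 ^ 109 ^ 188 ^ 204 ^ 249 = 176

176


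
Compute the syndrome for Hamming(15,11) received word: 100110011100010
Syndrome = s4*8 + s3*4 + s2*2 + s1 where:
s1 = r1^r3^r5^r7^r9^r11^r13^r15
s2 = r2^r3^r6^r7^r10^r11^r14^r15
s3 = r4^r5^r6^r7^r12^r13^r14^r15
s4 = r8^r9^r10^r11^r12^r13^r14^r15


s1=1, s2=0, s3=1, s4=0

Syndrome = 5 (error at position 5)


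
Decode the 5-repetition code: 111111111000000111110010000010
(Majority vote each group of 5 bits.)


Groups: 11111, 11110, 00000, 11111, 00100, 00010
Majority votes: 110100

110100


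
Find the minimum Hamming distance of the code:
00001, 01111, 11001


Comparing all pairs, minimum distance: 2
Can detect 1 errors, correct 0 errors

2


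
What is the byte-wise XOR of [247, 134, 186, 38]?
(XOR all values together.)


XOR chain: 247 ^ 134 ^ 186 ^ 38 = 237

237


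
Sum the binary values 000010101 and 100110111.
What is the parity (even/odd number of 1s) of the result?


000010101 = 21
100110111 = 311
Sum = 332 = 101001100
1s count = 4

even parity (4 ones in 101001100)


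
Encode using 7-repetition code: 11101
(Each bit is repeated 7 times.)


Each bit -> 7 copies

11111111111111111111100000001111111


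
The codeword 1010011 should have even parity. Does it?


Number of 1s: 4

Yes, parity is correct (4 ones)


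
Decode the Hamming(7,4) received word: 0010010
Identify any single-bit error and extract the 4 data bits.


Syndrome = 5: error at position 5

Data: 1110 (corrected bit 5)


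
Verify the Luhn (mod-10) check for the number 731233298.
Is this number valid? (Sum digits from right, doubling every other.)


Luhn sum = 46
46 mod 10 = 6

Invalid (Luhn sum mod 10 = 6)


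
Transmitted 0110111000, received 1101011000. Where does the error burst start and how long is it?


XOR: 1011100000

Burst at position 0, length 5


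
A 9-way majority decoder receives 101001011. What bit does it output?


Ones: 5 out of 9
Threshold: 5

1 (5/9 voted 1)


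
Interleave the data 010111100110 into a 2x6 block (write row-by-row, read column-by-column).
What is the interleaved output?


Matrix:
  010111
  100110
Read columns: 011000111110

011000111110


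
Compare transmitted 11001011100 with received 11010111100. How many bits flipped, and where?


XOR: 00011100000

3 error(s) at position(s): 3, 4, 5


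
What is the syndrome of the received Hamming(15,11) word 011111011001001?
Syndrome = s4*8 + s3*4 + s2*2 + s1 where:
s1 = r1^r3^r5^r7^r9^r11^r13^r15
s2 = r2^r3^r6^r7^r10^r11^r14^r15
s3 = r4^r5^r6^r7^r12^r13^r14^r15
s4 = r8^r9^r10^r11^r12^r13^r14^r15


s1=0, s2=0, s3=1, s4=0

Syndrome = 4 (error at position 4)


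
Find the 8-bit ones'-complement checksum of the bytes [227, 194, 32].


Sum = 453 mod 256 = 197
Complement = 58

58


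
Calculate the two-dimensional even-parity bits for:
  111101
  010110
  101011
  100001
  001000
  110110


Row parities: 110010
Column parities: 011111

Row P: 110010, Col P: 011111, Corner: 1


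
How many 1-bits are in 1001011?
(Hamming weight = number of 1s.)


Counting 1s in 1001011

4


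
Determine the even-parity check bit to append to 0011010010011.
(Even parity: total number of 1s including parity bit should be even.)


Number of 1s in data: 6
Parity bit: 0

0


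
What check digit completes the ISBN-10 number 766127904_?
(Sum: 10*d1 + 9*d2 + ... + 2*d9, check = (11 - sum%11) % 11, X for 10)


Weighted sum: 270
270 mod 11 = 6

Check digit: 5


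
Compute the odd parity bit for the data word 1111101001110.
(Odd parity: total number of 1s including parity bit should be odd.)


Number of 1s in data: 9
Parity bit: 0

0


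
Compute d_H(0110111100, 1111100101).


XOR: 1001011001
Count of 1s: 5

5


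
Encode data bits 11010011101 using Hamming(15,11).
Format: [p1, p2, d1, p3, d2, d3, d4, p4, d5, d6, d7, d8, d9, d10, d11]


Parity bits: p1=0, p2=0, p3=1, p4=0

001110100011101


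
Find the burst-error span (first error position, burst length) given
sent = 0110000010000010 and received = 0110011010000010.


XOR: 0000011000000000

Burst at position 5, length 2


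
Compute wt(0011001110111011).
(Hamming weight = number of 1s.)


Counting 1s in 0011001110111011

10


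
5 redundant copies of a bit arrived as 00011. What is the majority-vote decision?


Ones: 2 out of 5
Threshold: 3

0 (2/5 voted 1)


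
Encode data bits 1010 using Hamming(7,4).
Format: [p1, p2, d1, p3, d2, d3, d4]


Parity bits: p1=1, p2=0, p3=1

1011010


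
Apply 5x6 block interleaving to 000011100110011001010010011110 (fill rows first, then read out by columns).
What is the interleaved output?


Matrix:
  000011
  100110
  011001
  010010
  011110
Read columns: 010000011100101010011101110100

010000011100101010011101110100


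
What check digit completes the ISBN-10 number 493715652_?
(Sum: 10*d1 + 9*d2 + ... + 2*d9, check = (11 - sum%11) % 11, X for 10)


Weighted sum: 268
268 mod 11 = 4

Check digit: 7


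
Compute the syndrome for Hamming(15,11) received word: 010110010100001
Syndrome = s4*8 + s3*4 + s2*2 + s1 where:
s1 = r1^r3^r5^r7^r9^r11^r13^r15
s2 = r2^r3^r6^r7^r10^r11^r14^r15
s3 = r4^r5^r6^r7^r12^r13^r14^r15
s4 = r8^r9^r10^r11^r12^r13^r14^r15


s1=0, s2=1, s3=1, s4=1

Syndrome = 14 (error at position 14)


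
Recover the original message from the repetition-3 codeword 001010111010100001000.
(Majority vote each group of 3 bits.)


Groups: 001, 010, 111, 010, 100, 001, 000
Majority votes: 0010000

0010000


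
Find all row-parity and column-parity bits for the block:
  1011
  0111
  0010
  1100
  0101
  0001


Row parities: 111001
Column parities: 0110

Row P: 111001, Col P: 0110, Corner: 0


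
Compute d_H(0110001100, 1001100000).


XOR: 1111101100
Count of 1s: 7

7


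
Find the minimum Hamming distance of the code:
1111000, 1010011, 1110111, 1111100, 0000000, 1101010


Comparing all pairs, minimum distance: 1
Can detect 0 errors, correct 0 errors

1


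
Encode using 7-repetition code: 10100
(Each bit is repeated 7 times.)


Each bit -> 7 copies

11111110000000111111100000000000000


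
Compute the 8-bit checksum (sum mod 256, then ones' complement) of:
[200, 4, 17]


Sum = 221 mod 256 = 221
Complement = 34

34


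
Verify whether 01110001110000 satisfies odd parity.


Number of 1s: 6

No, parity error (6 ones)


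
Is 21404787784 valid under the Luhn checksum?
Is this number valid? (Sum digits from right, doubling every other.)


Luhn sum = 48
48 mod 10 = 8

Invalid (Luhn sum mod 10 = 8)


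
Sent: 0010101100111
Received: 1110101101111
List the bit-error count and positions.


XOR: 1100000001000

3 error(s) at position(s): 0, 1, 9


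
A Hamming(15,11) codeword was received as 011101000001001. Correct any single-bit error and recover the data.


Syndrome = 0: no error detected

Data: 10100001001 (no errors)


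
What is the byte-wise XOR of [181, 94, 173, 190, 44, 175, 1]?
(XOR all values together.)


XOR chain: 181 ^ 94 ^ 173 ^ 190 ^ 44 ^ 175 ^ 1 = 122

122


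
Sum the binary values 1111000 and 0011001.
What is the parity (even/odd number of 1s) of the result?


1111000 = 120
0011001 = 25
Sum = 145 = 10010001
1s count = 3

odd parity (3 ones in 10010001)


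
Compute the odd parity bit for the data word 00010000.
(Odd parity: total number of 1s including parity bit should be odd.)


Number of 1s in data: 1
Parity bit: 0

0


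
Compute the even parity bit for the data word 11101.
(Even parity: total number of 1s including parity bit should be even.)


Number of 1s in data: 4
Parity bit: 0

0


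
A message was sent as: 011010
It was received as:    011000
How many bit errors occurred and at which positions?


XOR: 000010

1 error(s) at position(s): 4


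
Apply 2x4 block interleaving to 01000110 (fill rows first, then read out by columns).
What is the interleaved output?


Matrix:
  0100
  0110
Read columns: 00110100

00110100


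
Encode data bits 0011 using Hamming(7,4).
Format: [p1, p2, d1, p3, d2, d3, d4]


Parity bits: p1=1, p2=0, p3=0

1000011


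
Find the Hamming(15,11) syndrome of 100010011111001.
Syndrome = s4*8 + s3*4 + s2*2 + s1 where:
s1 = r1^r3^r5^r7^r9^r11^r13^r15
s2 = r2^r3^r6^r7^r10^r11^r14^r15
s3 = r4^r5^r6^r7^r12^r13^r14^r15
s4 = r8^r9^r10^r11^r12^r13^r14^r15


s1=1, s2=1, s3=1, s4=0

Syndrome = 7 (error at position 7)


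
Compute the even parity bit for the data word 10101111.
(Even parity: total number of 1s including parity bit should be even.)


Number of 1s in data: 6
Parity bit: 0

0


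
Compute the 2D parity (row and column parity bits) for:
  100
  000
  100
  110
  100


Row parities: 10101
Column parities: 010

Row P: 10101, Col P: 010, Corner: 1


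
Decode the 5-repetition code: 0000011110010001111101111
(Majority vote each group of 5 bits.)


Groups: 00000, 11110, 01000, 11111, 01111
Majority votes: 01011

01011


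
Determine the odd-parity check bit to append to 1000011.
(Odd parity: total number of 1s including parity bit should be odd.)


Number of 1s in data: 3
Parity bit: 0

0


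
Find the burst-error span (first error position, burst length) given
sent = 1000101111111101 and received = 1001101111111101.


XOR: 0001000000000000

Burst at position 3, length 1


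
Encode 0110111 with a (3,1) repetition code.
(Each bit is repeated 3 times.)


Each bit -> 3 copies

000111111000111111111


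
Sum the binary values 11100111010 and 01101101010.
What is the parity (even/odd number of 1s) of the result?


11100111010 = 1850
01101101010 = 874
Sum = 2724 = 101010100100
1s count = 5

odd parity (5 ones in 101010100100)


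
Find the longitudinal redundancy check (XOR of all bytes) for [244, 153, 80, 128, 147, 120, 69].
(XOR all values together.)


XOR chain: 244 ^ 153 ^ 80 ^ 128 ^ 147 ^ 120 ^ 69 = 19

19


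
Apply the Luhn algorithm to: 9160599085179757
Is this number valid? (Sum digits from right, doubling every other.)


Luhn sum = 77
77 mod 10 = 7

Invalid (Luhn sum mod 10 = 7)


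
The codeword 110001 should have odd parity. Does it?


Number of 1s: 3

Yes, parity is correct (3 ones)


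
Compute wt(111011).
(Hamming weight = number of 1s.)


Counting 1s in 111011

5


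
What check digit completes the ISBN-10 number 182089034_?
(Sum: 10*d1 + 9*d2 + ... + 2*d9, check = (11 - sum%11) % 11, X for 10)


Weighted sum: 208
208 mod 11 = 10

Check digit: 1


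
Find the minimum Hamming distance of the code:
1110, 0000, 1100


Comparing all pairs, minimum distance: 1
Can detect 0 errors, correct 0 errors

1


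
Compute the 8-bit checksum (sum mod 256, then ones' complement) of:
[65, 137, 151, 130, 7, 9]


Sum = 499 mod 256 = 243
Complement = 12

12


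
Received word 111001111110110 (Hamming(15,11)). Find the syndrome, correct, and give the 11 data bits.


Syndrome = 2: error at position 2

Data: 10111110110 (corrected bit 2)


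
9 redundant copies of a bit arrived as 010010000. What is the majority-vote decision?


Ones: 2 out of 9
Threshold: 5

0 (2/9 voted 1)


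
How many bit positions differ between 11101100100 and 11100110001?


XOR: 00001010101
Count of 1s: 4

4


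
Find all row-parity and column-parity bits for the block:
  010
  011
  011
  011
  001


Row parities: 10001
Column parities: 000

Row P: 10001, Col P: 000, Corner: 0


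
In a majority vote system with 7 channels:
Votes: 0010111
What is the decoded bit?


Ones: 4 out of 7
Threshold: 4

1 (4/7 voted 1)


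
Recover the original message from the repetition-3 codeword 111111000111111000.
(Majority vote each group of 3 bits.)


Groups: 111, 111, 000, 111, 111, 000
Majority votes: 110110

110110


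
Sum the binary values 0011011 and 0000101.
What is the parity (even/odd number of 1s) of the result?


0011011 = 27
0000101 = 5
Sum = 32 = 100000
1s count = 1

odd parity (1 ones in 100000)


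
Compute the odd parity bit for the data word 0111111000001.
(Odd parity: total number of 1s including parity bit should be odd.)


Number of 1s in data: 7
Parity bit: 0

0


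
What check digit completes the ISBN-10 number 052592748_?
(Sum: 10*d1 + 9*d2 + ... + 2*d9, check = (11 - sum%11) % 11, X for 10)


Weighted sum: 216
216 mod 11 = 7

Check digit: 4


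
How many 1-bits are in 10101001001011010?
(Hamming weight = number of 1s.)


Counting 1s in 10101001001011010

8


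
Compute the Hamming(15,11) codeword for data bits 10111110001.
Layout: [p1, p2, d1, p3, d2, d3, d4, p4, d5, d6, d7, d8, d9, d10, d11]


Parity bits: p1=1, p2=0, p3=1, p4=0

101101101110001


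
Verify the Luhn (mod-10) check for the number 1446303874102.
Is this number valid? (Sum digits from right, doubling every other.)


Luhn sum = 47
47 mod 10 = 7

Invalid (Luhn sum mod 10 = 7)


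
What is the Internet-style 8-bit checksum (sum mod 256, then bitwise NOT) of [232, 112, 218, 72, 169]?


Sum = 803 mod 256 = 35
Complement = 220

220


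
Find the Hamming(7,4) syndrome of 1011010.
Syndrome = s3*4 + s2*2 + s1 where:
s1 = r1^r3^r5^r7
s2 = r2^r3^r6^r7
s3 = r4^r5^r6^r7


s1=0, s2=0, s3=0

Syndrome = 0 (no error)


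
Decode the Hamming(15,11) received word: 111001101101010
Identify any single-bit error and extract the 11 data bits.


Syndrome = 0: no error detected

Data: 10111101010 (no errors)


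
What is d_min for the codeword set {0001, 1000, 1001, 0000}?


Comparing all pairs, minimum distance: 1
Can detect 0 errors, correct 0 errors

1


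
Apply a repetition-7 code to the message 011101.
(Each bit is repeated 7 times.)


Each bit -> 7 copies

000000011111111111111111111100000001111111


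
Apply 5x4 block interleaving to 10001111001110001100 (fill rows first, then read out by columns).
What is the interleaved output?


Matrix:
  1000
  1111
  0011
  1000
  1100
Read columns: 11011010010110001100

11011010010110001100


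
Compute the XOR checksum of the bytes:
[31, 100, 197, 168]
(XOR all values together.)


XOR chain: 31 ^ 100 ^ 197 ^ 168 = 22

22


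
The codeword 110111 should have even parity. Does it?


Number of 1s: 5

No, parity error (5 ones)


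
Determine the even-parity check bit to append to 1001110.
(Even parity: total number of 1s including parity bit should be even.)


Number of 1s in data: 4
Parity bit: 0

0


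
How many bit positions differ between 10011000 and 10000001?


XOR: 00011001
Count of 1s: 3

3


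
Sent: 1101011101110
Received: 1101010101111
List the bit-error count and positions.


XOR: 0000001000001

2 error(s) at position(s): 6, 12


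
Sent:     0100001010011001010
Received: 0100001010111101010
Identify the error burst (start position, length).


XOR: 0000000000100100000

Burst at position 10, length 4


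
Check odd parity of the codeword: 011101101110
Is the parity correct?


Number of 1s: 8

No, parity error (8 ones)


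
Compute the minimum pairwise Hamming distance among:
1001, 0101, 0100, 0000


Comparing all pairs, minimum distance: 1
Can detect 0 errors, correct 0 errors

1


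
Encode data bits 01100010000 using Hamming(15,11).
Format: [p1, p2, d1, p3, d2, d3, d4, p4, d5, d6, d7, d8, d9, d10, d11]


Parity bits: p1=0, p2=0, p3=0, p4=1

000011010010000


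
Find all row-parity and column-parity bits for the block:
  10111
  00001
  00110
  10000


Row parities: 0101
Column parities: 00000

Row P: 0101, Col P: 00000, Corner: 0


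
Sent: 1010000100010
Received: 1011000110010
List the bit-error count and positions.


XOR: 0001000010000

2 error(s) at position(s): 3, 8


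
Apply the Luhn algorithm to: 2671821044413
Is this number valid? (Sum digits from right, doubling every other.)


Luhn sum = 48
48 mod 10 = 8

Invalid (Luhn sum mod 10 = 8)


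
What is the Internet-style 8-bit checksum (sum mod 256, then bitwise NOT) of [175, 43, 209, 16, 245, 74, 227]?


Sum = 989 mod 256 = 221
Complement = 34

34


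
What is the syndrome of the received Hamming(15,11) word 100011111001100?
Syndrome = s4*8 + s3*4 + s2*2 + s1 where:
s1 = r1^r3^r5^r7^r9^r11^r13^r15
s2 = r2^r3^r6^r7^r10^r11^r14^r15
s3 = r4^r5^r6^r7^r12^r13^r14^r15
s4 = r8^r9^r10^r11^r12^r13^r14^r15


s1=1, s2=0, s3=1, s4=0

Syndrome = 5 (error at position 5)


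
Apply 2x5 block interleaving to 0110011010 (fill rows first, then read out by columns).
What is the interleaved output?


Matrix:
  01100
  11010
Read columns: 0111100100

0111100100


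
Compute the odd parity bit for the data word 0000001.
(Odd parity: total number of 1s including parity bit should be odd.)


Number of 1s in data: 1
Parity bit: 0

0


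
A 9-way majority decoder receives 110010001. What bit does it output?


Ones: 4 out of 9
Threshold: 5

0 (4/9 voted 1)


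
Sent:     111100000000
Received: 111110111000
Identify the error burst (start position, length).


XOR: 000010111000

Burst at position 4, length 5


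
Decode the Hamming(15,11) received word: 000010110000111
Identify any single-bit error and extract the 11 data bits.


Syndrome = 6: error at position 6

Data: 01110000111 (corrected bit 6)


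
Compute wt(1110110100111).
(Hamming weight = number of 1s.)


Counting 1s in 1110110100111

9


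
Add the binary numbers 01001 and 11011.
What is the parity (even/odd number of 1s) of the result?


01001 = 9
11011 = 27
Sum = 36 = 100100
1s count = 2

even parity (2 ones in 100100)


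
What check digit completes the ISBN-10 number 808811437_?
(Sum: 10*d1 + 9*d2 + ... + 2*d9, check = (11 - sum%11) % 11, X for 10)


Weighted sum: 250
250 mod 11 = 8

Check digit: 3


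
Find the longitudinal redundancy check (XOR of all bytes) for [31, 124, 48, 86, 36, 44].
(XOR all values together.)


XOR chain: 31 ^ 124 ^ 48 ^ 86 ^ 36 ^ 44 = 13

13


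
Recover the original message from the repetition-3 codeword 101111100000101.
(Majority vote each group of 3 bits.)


Groups: 101, 111, 100, 000, 101
Majority votes: 11001

11001


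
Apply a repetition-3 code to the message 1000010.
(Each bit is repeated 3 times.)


Each bit -> 3 copies

111000000000000111000


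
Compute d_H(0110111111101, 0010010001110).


XOR: 0100101110011
Count of 1s: 7

7


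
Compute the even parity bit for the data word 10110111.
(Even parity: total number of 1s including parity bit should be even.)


Number of 1s in data: 6
Parity bit: 0

0


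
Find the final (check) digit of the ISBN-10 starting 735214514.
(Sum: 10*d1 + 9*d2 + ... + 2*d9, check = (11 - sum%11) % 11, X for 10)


Weighted sum: 208
208 mod 11 = 10

Check digit: 1


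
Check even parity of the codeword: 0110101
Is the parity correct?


Number of 1s: 4

Yes, parity is correct (4 ones)


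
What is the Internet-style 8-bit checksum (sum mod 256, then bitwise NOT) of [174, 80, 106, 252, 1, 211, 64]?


Sum = 888 mod 256 = 120
Complement = 135

135


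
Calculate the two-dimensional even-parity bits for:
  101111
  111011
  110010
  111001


Row parities: 1110
Column parities: 011111

Row P: 1110, Col P: 011111, Corner: 1


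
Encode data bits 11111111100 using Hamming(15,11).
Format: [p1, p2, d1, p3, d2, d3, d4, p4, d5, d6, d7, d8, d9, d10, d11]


Parity bits: p1=0, p2=1, p3=1, p4=1

011111111111100


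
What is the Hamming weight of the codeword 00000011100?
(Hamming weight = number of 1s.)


Counting 1s in 00000011100

3


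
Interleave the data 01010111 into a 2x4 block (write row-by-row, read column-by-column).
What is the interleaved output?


Matrix:
  0101
  0111
Read columns: 00110111

00110111


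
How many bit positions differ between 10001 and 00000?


XOR: 10001
Count of 1s: 2

2


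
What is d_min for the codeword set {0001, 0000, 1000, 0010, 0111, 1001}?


Comparing all pairs, minimum distance: 1
Can detect 0 errors, correct 0 errors

1


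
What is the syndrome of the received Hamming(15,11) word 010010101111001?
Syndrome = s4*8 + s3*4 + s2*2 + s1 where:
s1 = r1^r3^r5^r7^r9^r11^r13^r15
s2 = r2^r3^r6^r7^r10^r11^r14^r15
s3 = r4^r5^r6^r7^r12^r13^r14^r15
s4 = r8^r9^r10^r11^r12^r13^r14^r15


s1=1, s2=1, s3=0, s4=1

Syndrome = 11 (error at position 11)


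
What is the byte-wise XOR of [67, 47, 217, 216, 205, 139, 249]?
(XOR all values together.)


XOR chain: 67 ^ 47 ^ 217 ^ 216 ^ 205 ^ 139 ^ 249 = 210

210


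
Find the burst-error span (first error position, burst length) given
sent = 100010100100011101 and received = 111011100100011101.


XOR: 011001000000000000

Burst at position 1, length 5


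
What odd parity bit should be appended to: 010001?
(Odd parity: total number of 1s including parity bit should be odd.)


Number of 1s in data: 2
Parity bit: 1

1


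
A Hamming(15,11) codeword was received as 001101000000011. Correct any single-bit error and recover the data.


Syndrome = 0: no error detected

Data: 10100000011 (no errors)


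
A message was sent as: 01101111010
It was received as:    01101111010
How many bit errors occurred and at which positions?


XOR: 00000000000

0 errors (received matches sent)


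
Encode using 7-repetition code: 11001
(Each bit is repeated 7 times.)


Each bit -> 7 copies

11111111111111000000000000001111111


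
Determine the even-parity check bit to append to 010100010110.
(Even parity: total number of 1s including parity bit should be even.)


Number of 1s in data: 5
Parity bit: 1

1


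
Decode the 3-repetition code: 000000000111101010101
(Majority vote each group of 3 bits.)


Groups: 000, 000, 000, 111, 101, 010, 101
Majority votes: 0001101

0001101


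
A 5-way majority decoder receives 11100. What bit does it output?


Ones: 3 out of 5
Threshold: 3

1 (3/5 voted 1)


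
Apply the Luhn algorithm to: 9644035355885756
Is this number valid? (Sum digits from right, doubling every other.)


Luhn sum = 70
70 mod 10 = 0

Valid (Luhn sum mod 10 = 0)


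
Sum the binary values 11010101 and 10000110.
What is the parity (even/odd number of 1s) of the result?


11010101 = 213
10000110 = 134
Sum = 347 = 101011011
1s count = 6

even parity (6 ones in 101011011)


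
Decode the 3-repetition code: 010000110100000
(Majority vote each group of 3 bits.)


Groups: 010, 000, 110, 100, 000
Majority votes: 00100

00100


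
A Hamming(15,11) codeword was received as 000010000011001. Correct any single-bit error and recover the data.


Syndrome = 13: error at position 13

Data: 01000011101 (corrected bit 13)


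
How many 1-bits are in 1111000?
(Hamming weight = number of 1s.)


Counting 1s in 1111000

4


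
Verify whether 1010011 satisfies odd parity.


Number of 1s: 4

No, parity error (4 ones)


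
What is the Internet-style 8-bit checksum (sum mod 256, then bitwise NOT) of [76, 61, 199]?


Sum = 336 mod 256 = 80
Complement = 175

175


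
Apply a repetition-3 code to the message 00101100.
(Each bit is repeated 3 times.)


Each bit -> 3 copies

000000111000111111000000


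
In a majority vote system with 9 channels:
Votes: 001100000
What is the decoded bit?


Ones: 2 out of 9
Threshold: 5

0 (2/9 voted 1)


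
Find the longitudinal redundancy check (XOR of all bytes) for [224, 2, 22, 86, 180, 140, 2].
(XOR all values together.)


XOR chain: 224 ^ 2 ^ 22 ^ 86 ^ 180 ^ 140 ^ 2 = 152

152


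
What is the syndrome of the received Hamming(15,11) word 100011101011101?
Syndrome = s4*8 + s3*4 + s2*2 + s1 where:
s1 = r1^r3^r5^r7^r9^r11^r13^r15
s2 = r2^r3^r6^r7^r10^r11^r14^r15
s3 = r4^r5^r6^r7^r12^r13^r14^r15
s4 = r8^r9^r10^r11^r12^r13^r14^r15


s1=1, s2=0, s3=0, s4=1

Syndrome = 9 (error at position 9)


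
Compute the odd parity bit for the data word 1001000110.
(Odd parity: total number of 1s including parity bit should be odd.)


Number of 1s in data: 4
Parity bit: 1

1


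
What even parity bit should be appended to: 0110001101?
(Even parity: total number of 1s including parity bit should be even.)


Number of 1s in data: 5
Parity bit: 1

1


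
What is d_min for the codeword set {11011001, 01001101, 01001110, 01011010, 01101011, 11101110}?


Comparing all pairs, minimum distance: 2
Can detect 1 errors, correct 0 errors

2


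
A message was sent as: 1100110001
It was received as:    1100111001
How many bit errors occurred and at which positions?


XOR: 0000001000

1 error(s) at position(s): 6


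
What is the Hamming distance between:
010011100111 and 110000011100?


XOR: 100011111011
Count of 1s: 8

8


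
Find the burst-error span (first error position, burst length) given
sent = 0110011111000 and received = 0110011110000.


XOR: 0000000001000

Burst at position 9, length 1


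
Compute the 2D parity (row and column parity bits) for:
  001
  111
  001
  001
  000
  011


Row parities: 111100
Column parities: 101

Row P: 111100, Col P: 101, Corner: 0


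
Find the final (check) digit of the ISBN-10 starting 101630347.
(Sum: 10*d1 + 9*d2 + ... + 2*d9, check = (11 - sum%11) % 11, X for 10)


Weighted sum: 116
116 mod 11 = 6

Check digit: 5


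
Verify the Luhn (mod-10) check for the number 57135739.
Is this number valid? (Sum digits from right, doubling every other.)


Luhn sum = 36
36 mod 10 = 6

Invalid (Luhn sum mod 10 = 6)


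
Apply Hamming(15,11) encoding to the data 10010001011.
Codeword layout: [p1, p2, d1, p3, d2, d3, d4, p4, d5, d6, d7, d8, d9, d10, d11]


Parity bits: p1=1, p2=0, p3=0, p4=1

101000110001011


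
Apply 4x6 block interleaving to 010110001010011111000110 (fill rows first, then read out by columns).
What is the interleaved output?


Matrix:
  010110
  001010
  011111
  000110
Read columns: 000010100110101111110010

000010100110101111110010


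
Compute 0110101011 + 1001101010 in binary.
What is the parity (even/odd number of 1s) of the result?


0110101011 = 427
1001101010 = 618
Sum = 1045 = 10000010101
1s count = 4

even parity (4 ones in 10000010101)


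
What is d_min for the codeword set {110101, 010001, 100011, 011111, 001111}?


Comparing all pairs, minimum distance: 1
Can detect 0 errors, correct 0 errors

1


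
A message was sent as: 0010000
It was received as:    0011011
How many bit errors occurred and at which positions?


XOR: 0001011

3 error(s) at position(s): 3, 5, 6


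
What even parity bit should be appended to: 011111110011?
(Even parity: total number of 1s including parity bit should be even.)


Number of 1s in data: 9
Parity bit: 1

1


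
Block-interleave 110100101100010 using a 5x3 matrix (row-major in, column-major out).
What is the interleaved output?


Matrix:
  110
  100
  101
  100
  010
Read columns: 111101000100100

111101000100100


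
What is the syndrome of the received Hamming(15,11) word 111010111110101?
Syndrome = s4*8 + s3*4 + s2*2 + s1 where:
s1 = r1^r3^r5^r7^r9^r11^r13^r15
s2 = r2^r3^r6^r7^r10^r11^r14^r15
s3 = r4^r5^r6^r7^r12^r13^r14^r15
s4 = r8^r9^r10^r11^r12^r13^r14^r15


s1=0, s2=0, s3=0, s4=0

Syndrome = 0 (no error)


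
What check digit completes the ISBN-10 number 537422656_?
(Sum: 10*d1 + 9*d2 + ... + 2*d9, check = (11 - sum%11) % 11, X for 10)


Weighted sum: 234
234 mod 11 = 3

Check digit: 8


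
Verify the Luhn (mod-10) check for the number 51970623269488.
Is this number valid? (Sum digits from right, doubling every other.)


Luhn sum = 69
69 mod 10 = 9

Invalid (Luhn sum mod 10 = 9)


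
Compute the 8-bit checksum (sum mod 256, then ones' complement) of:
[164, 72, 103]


Sum = 339 mod 256 = 83
Complement = 172

172


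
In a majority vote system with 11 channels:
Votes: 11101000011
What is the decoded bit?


Ones: 6 out of 11
Threshold: 6

1 (6/11 voted 1)


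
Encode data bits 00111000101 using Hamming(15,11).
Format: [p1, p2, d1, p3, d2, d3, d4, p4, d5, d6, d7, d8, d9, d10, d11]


Parity bits: p1=0, p2=1, p3=0, p4=1

010001111000101


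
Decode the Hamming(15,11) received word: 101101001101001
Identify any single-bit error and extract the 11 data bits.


Syndrome = 0: no error detected

Data: 10101101001 (no errors)


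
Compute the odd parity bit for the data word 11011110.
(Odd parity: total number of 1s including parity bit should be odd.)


Number of 1s in data: 6
Parity bit: 1

1


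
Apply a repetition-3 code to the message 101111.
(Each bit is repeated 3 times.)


Each bit -> 3 copies

111000111111111111


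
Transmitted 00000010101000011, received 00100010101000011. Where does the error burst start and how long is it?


XOR: 00100000000000000

Burst at position 2, length 1


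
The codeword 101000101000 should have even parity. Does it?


Number of 1s: 4

Yes, parity is correct (4 ones)


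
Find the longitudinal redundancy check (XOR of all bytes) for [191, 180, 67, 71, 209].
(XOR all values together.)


XOR chain: 191 ^ 180 ^ 67 ^ 71 ^ 209 = 222

222


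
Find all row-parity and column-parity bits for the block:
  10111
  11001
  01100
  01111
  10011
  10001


Row parities: 010010
Column parities: 01111

Row P: 010010, Col P: 01111, Corner: 0


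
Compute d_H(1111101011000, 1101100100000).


XOR: 0010001111000
Count of 1s: 5

5


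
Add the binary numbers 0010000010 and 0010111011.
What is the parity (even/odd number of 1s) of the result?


0010000010 = 130
0010111011 = 187
Sum = 317 = 100111101
1s count = 6

even parity (6 ones in 100111101)


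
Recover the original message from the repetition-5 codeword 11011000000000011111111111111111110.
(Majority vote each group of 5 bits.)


Groups: 11011, 00000, 00000, 11111, 11111, 11111, 11110
Majority votes: 1001111

1001111


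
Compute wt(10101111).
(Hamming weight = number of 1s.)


Counting 1s in 10101111

6


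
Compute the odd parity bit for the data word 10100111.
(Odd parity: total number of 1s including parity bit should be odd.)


Number of 1s in data: 5
Parity bit: 0

0


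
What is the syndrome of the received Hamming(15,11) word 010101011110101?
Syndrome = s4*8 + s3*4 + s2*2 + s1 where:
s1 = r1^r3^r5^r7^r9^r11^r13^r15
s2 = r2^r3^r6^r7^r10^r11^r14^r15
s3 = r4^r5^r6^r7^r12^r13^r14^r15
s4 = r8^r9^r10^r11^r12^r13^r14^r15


s1=0, s2=1, s3=0, s4=0

Syndrome = 2 (error at position 2)


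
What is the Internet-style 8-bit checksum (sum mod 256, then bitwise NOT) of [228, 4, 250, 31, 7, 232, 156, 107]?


Sum = 1015 mod 256 = 247
Complement = 8

8


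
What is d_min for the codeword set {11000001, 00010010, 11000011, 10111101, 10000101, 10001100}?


Comparing all pairs, minimum distance: 1
Can detect 0 errors, correct 0 errors

1


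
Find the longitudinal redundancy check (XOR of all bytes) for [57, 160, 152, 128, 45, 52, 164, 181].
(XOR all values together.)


XOR chain: 57 ^ 160 ^ 152 ^ 128 ^ 45 ^ 52 ^ 164 ^ 181 = 137

137


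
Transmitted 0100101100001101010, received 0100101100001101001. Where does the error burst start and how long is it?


XOR: 0000000000000000011

Burst at position 17, length 2


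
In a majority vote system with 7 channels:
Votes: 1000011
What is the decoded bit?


Ones: 3 out of 7
Threshold: 4

0 (3/7 voted 1)


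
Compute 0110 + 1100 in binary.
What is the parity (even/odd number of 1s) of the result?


0110 = 6
1100 = 12
Sum = 18 = 10010
1s count = 2

even parity (2 ones in 10010)


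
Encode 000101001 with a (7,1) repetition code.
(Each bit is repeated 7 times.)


Each bit -> 7 copies

000000000000000000000111111100000001111111000000000000001111111


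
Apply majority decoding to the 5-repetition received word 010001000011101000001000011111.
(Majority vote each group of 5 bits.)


Groups: 01000, 10000, 11101, 00000, 10000, 11111
Majority votes: 001001

001001


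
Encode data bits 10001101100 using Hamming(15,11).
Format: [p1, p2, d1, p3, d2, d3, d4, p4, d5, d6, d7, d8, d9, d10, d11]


Parity bits: p1=1, p2=0, p3=0, p4=0

101000001101100


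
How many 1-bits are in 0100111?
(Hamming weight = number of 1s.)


Counting 1s in 0100111

4


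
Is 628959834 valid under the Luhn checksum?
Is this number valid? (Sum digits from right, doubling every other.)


Luhn sum = 59
59 mod 10 = 9

Invalid (Luhn sum mod 10 = 9)


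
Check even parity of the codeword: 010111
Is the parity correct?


Number of 1s: 4

Yes, parity is correct (4 ones)


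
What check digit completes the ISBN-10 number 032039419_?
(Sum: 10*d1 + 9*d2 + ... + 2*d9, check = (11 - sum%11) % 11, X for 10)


Weighted sum: 143
143 mod 11 = 0

Check digit: 0


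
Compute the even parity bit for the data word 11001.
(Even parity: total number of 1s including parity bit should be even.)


Number of 1s in data: 3
Parity bit: 1

1


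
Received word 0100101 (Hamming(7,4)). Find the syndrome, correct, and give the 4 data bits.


Syndrome = 0: no error detected

Data: 0101 (no errors)


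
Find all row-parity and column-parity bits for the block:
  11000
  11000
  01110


Row parities: 001
Column parities: 01110

Row P: 001, Col P: 01110, Corner: 1


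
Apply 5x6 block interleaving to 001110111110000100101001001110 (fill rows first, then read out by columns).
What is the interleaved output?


Matrix:
  001110
  111110
  000100
  101001
  001110
Read columns: 010100100011011111011100100010

010100100011011111011100100010


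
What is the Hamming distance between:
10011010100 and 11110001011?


XOR: 01101011111
Count of 1s: 8

8


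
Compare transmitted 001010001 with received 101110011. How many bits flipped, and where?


XOR: 100100010

3 error(s) at position(s): 0, 3, 7


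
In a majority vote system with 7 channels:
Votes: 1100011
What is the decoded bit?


Ones: 4 out of 7
Threshold: 4

1 (4/7 voted 1)


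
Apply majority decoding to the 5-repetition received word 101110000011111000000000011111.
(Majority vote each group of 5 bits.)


Groups: 10111, 00000, 11111, 00000, 00000, 11111
Majority votes: 101001

101001


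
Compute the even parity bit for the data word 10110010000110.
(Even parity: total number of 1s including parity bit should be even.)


Number of 1s in data: 6
Parity bit: 0

0


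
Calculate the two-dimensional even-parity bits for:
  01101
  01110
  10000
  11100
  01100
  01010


Row parities: 111100
Column parities: 01001

Row P: 111100, Col P: 01001, Corner: 0


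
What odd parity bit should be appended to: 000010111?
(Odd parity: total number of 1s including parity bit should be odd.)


Number of 1s in data: 4
Parity bit: 1

1


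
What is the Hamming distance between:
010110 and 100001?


XOR: 110111
Count of 1s: 5

5


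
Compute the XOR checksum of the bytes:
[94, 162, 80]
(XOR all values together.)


XOR chain: 94 ^ 162 ^ 80 = 172

172


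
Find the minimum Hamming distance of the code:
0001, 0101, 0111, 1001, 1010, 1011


Comparing all pairs, minimum distance: 1
Can detect 0 errors, correct 0 errors

1


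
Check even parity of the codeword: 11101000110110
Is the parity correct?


Number of 1s: 8

Yes, parity is correct (8 ones)


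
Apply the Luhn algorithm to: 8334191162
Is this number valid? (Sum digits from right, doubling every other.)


Luhn sum = 39
39 mod 10 = 9

Invalid (Luhn sum mod 10 = 9)


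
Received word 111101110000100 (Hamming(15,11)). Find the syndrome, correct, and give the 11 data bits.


Syndrome = 0: no error detected

Data: 10110000100 (no errors)


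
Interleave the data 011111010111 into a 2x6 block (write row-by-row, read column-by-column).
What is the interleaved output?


Matrix:
  011111
  010111
Read columns: 001110111111

001110111111


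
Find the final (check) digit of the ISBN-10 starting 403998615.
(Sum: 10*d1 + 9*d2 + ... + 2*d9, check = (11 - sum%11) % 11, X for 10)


Weighted sum: 258
258 mod 11 = 5

Check digit: 6


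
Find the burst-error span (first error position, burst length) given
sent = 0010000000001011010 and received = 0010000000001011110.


XOR: 0000000000000000100

Burst at position 16, length 1


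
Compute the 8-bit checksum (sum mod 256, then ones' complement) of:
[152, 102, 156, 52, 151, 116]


Sum = 729 mod 256 = 217
Complement = 38

38


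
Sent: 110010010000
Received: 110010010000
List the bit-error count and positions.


XOR: 000000000000

0 errors (received matches sent)


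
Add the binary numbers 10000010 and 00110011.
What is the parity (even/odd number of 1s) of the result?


10000010 = 130
00110011 = 51
Sum = 181 = 10110101
1s count = 5

odd parity (5 ones in 10110101)


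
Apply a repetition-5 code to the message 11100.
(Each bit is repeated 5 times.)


Each bit -> 5 copies

1111111111111110000000000


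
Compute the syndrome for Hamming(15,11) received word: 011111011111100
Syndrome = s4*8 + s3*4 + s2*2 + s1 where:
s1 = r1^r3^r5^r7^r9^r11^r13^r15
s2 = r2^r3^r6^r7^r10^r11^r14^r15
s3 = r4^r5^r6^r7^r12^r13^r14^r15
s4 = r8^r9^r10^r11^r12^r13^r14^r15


s1=1, s2=1, s3=1, s4=0

Syndrome = 7 (error at position 7)


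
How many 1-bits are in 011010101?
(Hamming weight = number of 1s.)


Counting 1s in 011010101

5


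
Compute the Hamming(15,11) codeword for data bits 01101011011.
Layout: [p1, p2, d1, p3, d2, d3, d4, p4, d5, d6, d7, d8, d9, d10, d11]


Parity bits: p1=0, p2=0, p3=1, p4=1

000111011011011


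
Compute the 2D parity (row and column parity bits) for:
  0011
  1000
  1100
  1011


Row parities: 0101
Column parities: 1100

Row P: 0101, Col P: 1100, Corner: 0


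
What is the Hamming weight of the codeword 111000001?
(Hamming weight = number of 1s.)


Counting 1s in 111000001

4


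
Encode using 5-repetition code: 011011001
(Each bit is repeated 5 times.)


Each bit -> 5 copies

000001111111111000001111111111000000000011111


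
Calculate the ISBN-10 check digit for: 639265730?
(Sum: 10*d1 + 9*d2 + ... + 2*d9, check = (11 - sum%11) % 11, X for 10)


Weighted sum: 271
271 mod 11 = 7

Check digit: 4


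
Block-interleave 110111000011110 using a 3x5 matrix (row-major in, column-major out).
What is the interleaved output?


Matrix:
  11011
  10000
  11110
Read columns: 111101001101100

111101001101100


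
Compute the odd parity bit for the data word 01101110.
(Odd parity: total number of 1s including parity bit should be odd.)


Number of 1s in data: 5
Parity bit: 0

0


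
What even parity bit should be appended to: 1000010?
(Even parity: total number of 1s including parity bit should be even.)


Number of 1s in data: 2
Parity bit: 0

0


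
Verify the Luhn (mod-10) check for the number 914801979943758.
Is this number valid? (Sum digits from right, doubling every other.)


Luhn sum = 82
82 mod 10 = 2

Invalid (Luhn sum mod 10 = 2)
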